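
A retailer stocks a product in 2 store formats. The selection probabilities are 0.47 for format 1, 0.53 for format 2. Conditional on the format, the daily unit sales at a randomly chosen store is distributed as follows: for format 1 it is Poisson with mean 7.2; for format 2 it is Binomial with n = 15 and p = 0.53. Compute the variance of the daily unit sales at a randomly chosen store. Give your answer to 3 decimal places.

5.504

Per component, 1: μ=7.2, E[X²]=59.04; 2: μ=7.95, E[X²]=66.939.
E[X] = 0.47·7.2 + 0.53·7.95 = 7.5975.
E[X²] = 0.47·59.04 + 0.53·66.939 = 63.2265.
Var(X) = E[X²] − (E[X])² = 63.2265 − 57.722 = 5.50446.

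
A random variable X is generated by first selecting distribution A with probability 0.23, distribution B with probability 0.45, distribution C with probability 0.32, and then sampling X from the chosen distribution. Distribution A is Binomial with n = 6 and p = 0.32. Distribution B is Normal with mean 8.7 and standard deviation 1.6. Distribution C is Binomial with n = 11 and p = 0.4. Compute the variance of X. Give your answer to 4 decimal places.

Per component, A: μ=1.92, E[X²]=4.992; B: μ=8.7, E[X²]=78.25; C: μ=4.4, E[X²]=22.
E[X] = 0.23·1.92 + 0.45·8.7 + 0.32·4.4 = 5.7646.
E[X²] = 0.23·4.992 + 0.45·78.25 + 0.32·22 = 43.4007.
Var(X) = E[X²] − (E[X])² = 43.4007 − 33.2306 = 10.17.

10.1700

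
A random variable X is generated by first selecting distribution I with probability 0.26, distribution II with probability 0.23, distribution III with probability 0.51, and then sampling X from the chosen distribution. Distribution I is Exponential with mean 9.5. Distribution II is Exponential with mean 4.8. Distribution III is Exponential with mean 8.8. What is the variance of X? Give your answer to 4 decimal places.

71.5214

Per component, I: μ=9.5, E[X²]=180.5; II: μ=4.8, E[X²]=46.08; III: μ=8.8, E[X²]=154.88.
E[X] = 0.26·9.5 + 0.23·4.8 + 0.51·8.8 = 8.062.
E[X²] = 0.26·180.5 + 0.23·46.08 + 0.51·154.88 = 136.517.
Var(X) = E[X²] − (E[X])² = 136.517 − 64.9958 = 71.5214.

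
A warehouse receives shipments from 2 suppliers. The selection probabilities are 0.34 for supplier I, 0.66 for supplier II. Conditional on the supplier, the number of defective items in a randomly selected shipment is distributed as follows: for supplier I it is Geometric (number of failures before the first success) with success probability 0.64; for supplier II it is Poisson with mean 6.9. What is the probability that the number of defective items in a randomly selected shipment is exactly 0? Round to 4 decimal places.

0.2183

Conditional on each supplier, P(X = 0): I: 0.64; II: 0.00100779.
By total probability, P(X = 0) = 0.34·0.64 + 0.66·0.00100779 = 0.218265.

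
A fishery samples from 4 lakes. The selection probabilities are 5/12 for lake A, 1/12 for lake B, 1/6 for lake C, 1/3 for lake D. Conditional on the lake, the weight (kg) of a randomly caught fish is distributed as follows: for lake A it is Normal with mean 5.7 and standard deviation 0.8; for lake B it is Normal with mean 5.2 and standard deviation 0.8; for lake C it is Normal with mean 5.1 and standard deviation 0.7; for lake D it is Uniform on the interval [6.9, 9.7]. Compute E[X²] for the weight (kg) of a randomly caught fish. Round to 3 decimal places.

43.709

For each component E[X²] = Var + (mean)², giving A: 33.13; B: 27.68; C: 26.5; D: 69.5433.
Overall E[X²] = 0.416667·33.13 + 0.0833333·27.68 + 0.166667·26.5 + 0.333333·69.5433 = 43.7086.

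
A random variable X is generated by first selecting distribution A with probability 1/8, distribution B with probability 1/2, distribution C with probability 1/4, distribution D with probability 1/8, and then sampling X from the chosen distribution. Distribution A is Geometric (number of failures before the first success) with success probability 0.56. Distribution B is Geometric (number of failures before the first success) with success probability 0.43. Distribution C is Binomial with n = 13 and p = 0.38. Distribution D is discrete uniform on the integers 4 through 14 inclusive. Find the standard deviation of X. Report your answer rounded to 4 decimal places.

Per component, A: μ=0.785714, E[X²]=2.02041; B: μ=1.32558, E[X²]=4.83991; C: μ=4.94, E[X²]=27.4664; D: μ=9, E[X²]=91.
E[X] = 0.125·0.785714 + 0.5·1.32558 + 0.25·4.94 + 0.125·9 = 3.121.
E[X²] = 0.125·2.02041 + 0.5·4.83991 + 0.25·27.4664 + 0.125·91 = 20.9141.
Var(X) = E[X²] − (E[X])² = 20.9141 − 9.74067 = 11.1734.
SD(X) = √11.1734 = 3.34267.

3.3427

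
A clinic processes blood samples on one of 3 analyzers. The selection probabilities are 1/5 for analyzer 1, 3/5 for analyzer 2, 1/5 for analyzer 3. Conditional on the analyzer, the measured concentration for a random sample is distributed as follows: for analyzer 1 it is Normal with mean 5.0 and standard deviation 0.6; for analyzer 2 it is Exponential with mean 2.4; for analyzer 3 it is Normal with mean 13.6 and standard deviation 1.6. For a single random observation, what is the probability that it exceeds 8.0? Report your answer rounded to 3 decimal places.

Conditional on each analyzer, P(X > 8.0): 1: 2.86652e-07; 2: 0.035674; 3: 0.999767.
By total probability, P(X > 8.0) = 0.2·2.86652e-07 + 0.6·0.035674 + 0.2·0.999767 = 0.221358.

0.221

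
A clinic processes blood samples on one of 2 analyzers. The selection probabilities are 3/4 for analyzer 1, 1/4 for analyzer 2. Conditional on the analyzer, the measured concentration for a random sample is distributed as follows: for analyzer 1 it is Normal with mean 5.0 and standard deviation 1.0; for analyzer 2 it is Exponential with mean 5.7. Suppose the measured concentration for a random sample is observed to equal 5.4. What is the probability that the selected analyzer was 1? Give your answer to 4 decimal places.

0.9420

Likelihoods f(5.4 | ·): 1: 0.36827; 2: 0.0680281.
Posterior ∝ prior × likelihood. Numerator for 1: 0.75·0.36827 = 0.276203.
Normalizing constant: 0.75·0.36827 + 0.25·0.0680281 = 0.29321.
P(1 | observation) = 0.276203 / 0.29321 = 0.941997.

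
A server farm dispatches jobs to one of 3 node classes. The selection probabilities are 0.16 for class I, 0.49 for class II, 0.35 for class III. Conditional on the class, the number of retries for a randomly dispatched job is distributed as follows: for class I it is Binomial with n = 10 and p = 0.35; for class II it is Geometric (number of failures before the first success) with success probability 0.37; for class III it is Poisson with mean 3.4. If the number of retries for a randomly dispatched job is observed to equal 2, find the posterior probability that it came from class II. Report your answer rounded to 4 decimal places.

0.4294

Likelihoods P(X=2 | ·): I: 0.175653; II: 0.146853; III: 0.192898.
Posterior ∝ prior × likelihood. Numerator for II: 0.49·0.146853 = 0.071958.
Normalizing constant: 0.16·0.175653 + 0.49·0.146853 + 0.35·0.192898 = 0.167577.
P(II | observation) = 0.071958 / 0.167577 = 0.429404.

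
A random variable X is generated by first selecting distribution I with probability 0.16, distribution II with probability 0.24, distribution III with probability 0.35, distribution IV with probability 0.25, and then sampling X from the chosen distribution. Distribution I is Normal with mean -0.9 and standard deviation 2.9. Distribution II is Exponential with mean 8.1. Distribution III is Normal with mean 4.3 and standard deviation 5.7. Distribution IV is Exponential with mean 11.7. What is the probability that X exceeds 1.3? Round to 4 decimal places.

Conditional on each component, P(X > 1.3): I: 0.22404; II: 0.851723; III: 0.700666; IV: 0.894839.
By total probability, P(X > 1.3) = 0.16·0.22404 + 0.24·0.851723 + 0.35·0.700666 + 0.25·0.894839 = 0.709203.

0.7092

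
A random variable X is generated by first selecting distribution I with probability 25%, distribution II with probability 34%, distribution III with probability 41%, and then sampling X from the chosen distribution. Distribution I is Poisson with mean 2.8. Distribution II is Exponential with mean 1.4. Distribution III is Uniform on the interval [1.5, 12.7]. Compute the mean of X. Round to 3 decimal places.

4.087

Component means — I: 2.8; II: 1.4; III: 7.1.
E[X] = 0.25·2.8 + 0.34·1.4 + 0.41·7.1 = 4.087.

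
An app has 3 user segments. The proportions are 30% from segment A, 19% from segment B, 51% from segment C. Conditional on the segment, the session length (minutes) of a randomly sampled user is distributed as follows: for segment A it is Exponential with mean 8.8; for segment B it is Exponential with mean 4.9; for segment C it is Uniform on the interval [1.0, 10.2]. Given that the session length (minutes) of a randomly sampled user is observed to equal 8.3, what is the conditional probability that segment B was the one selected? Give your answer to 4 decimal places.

Likelihoods f(8.3 | ·): A: 0.0442485; B: 0.0375113; C: 0.108696.
Posterior ∝ prior × likelihood. Numerator for B: 0.19·0.0375113 = 0.00712715.
Normalizing constant: 0.3·0.0442485 + 0.19·0.0375113 + 0.51·0.108696 = 0.0758365.
P(B | observation) = 0.00712715 / 0.0758365 = 0.0939805.

0.0940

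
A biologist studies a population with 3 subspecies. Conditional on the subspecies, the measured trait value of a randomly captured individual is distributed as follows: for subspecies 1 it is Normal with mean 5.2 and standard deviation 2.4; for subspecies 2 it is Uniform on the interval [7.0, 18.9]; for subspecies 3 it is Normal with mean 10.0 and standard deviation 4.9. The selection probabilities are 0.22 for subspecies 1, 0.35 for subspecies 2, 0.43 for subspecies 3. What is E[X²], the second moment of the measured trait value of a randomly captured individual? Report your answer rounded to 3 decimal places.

For each component E[X²] = Var + (mean)², giving 1: 32.8; 2: 179.503; 3: 124.01.
Overall E[X²] = 0.22·32.8 + 0.35·179.503 + 0.43·124.01 = 123.366.

123.366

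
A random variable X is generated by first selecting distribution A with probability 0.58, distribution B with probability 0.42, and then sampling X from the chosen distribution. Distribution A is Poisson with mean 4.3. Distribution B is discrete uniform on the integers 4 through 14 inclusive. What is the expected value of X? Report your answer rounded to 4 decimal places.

6.2740

Component means — A: 4.3; B: 9.
E[X] = 0.58·4.3 + 0.42·9 = 6.274.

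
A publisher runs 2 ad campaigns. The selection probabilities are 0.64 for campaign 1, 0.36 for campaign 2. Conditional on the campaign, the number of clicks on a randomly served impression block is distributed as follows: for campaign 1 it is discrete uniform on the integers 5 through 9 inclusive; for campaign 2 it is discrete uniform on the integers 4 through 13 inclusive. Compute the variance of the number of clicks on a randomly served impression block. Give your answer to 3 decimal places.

4.768

Per component, 1: μ=7, E[X²]=51; 2: μ=8.5, E[X²]=80.5.
E[X] = 0.64·7 + 0.36·8.5 = 7.54.
E[X²] = 0.64·51 + 0.36·80.5 = 61.62.
Var(X) = E[X²] − (E[X])² = 61.62 − 56.8516 = 4.7684.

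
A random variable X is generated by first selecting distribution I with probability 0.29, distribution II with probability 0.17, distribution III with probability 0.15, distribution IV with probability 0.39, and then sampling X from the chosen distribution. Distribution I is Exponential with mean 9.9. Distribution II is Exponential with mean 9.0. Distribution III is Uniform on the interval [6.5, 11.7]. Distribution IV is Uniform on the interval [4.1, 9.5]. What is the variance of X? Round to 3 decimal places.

45.264

Per component, I: μ=9.9, E[X²]=196.02; II: μ=9, E[X²]=162; III: μ=9.1, E[X²]=85.0633; IV: μ=6.8, E[X²]=48.67.
E[X] = 0.29·9.9 + 0.17·9 + 0.15·9.1 + 0.39·6.8 = 8.418.
E[X²] = 0.29·196.02 + 0.17·162 + 0.15·85.0633 + 0.39·48.67 = 116.127.
Var(X) = E[X²] − (E[X])² = 116.127 − 70.8627 = 45.2639.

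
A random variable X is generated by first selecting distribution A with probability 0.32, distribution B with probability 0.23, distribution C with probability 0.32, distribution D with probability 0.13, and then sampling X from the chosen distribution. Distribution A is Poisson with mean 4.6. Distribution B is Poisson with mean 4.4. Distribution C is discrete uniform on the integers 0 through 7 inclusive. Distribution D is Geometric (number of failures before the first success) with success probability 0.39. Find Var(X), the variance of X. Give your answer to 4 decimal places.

Per component, A: μ=4.6, E[X²]=25.76; B: μ=4.4, E[X²]=23.76; C: μ=3.5, E[X²]=17.5; D: μ=1.5641, E[X²]=6.45694.
E[X] = 0.32·4.6 + 0.23·4.4 + 0.32·3.5 + 0.13·1.5641 = 3.80733.
E[X²] = 0.32·25.76 + 0.23·23.76 + 0.32·17.5 + 0.13·6.45694 = 20.1474.
Var(X) = E[X²] − (E[X])² = 20.1474 − 14.4958 = 5.65161.

5.6516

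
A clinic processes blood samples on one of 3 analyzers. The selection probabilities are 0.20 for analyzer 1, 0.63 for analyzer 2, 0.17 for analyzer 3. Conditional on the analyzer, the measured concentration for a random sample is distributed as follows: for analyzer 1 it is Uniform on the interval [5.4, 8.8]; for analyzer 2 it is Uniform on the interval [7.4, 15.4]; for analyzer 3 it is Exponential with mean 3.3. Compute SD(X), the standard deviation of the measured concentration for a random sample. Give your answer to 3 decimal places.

Per component, 1: μ=7.1, E[X²]=51.3733; 2: μ=11.4, E[X²]=135.293; 3: μ=3.3, E[X²]=21.78.
E[X] = 0.2·7.1 + 0.63·11.4 + 0.17·3.3 = 9.163.
E[X²] = 0.2·51.3733 + 0.63·135.293 + 0.17·21.78 = 99.2121.
Var(X) = E[X²] − (E[X])² = 99.2121 − 83.9606 = 15.2515.
SD(X) = √15.2515 = 3.90532.

3.905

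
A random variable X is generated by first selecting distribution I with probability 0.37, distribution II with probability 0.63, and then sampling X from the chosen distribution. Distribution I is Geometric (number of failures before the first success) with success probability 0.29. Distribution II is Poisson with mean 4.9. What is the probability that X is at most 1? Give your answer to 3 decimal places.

Conditional on each component, P(X ≤ 1): I: 0.4959; II: 0.0439348.
By total probability, P(X ≤ 1) = 0.37·0.4959 + 0.63·0.0439348 = 0.211162.

0.211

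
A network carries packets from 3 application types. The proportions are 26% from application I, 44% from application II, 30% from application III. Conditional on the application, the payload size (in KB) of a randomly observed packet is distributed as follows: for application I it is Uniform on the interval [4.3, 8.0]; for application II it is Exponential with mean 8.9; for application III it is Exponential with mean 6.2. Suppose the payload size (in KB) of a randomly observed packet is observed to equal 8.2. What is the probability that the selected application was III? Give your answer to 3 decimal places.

0.396

Likelihoods f(8.2 | ·): I: 0; II: 0.0447171; III: 0.0429753.
Posterior ∝ prior × likelihood. Numerator for III: 0.3·0.0429753 = 0.0128926.
Normalizing constant: 0.26·0 + 0.44·0.0447171 + 0.3·0.0429753 = 0.0325681.
P(III | observation) = 0.0128926 / 0.0325681 = 0.395865.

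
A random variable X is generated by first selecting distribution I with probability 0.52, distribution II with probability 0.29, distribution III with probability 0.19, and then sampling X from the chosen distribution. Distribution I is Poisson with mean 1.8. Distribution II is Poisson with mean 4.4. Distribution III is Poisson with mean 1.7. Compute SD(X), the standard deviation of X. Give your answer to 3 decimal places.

1.989

Per component, I: μ=1.8, E[X²]=5.04; II: μ=4.4, E[X²]=23.76; III: μ=1.7, E[X²]=4.59.
E[X] = 0.52·1.8 + 0.29·4.4 + 0.19·1.7 = 2.535.
E[X²] = 0.52·5.04 + 0.29·23.76 + 0.19·4.59 = 10.3833.
Var(X) = E[X²] − (E[X])² = 10.3833 − 6.42623 = 3.95708.
SD(X) = √3.95708 = 1.98924.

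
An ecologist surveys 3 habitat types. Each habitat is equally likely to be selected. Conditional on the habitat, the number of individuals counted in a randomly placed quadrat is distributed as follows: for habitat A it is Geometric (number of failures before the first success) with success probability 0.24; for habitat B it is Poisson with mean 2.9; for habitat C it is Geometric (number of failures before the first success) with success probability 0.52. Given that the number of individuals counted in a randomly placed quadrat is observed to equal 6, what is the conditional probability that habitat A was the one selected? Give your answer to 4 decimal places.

Likelihoods P(X=6 | ·): A: 0.046248; B: 0.0454571; C: 0.00635991.
Posterior ∝ prior × likelihood. Numerator for A: 0.333333·0.046248 = 0.015416.
Normalizing constant: 0.333333·0.046248 + 0.333333·0.0454571 + 0.333333·0.00635991 = 0.0326883.
P(A | observation) = 0.015416 / 0.0326883 = 0.471606.

0.4716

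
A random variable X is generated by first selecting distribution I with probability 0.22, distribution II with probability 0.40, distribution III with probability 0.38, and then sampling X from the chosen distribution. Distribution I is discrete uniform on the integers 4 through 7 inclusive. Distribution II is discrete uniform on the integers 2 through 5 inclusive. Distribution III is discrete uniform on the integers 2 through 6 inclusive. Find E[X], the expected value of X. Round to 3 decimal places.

4.130

Component means — I: 5.5; II: 3.5; III: 4.
E[X] = 0.22·5.5 + 0.4·3.5 + 0.38·4 = 4.13.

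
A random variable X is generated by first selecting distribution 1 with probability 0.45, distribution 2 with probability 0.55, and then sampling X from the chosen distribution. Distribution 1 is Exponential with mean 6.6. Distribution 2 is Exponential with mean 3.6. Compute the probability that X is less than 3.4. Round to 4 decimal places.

0.5173

Conditional on each component, P(X < 3.4): 1: 0.40259; 2: 0.611104.
By total probability, P(X < 3.4) = 0.45·0.40259 + 0.55·0.611104 = 0.517273.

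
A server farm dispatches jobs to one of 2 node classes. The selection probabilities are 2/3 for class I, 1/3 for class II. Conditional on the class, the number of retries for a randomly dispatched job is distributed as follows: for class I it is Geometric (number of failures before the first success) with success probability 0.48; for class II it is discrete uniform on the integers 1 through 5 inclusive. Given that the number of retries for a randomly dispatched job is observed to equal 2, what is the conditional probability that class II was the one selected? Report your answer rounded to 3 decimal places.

0.435

Likelihoods P(X=2 | ·): I: 0.129792; II: 0.2.
Posterior ∝ prior × likelihood. Numerator for II: 0.333333·0.2 = 0.0666667.
Normalizing constant: 0.666667·0.129792 + 0.333333·0.2 = 0.153195.
P(II | observation) = 0.0666667 / 0.153195 = 0.435176.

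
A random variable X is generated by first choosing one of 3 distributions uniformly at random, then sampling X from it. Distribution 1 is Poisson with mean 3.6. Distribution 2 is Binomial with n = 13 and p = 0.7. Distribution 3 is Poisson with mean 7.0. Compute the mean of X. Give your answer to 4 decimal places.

6.5667

Component means — 1: 3.6; 2: 9.1; 3: 7.
E[X] = 0.333333·3.6 + 0.333333·9.1 + 0.333333·7 = 6.56667.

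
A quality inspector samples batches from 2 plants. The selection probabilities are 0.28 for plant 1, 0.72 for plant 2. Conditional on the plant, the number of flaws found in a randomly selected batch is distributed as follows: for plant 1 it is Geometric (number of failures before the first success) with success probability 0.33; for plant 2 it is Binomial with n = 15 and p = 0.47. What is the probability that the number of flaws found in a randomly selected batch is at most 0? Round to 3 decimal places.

Conditional on each plant, P(X ≤ 0): 1: 0.33; 2: 7.31372e-05.
By total probability, P(X ≤ 0) = 0.28·0.33 + 0.72·7.31372e-05 = 0.0924527.

0.092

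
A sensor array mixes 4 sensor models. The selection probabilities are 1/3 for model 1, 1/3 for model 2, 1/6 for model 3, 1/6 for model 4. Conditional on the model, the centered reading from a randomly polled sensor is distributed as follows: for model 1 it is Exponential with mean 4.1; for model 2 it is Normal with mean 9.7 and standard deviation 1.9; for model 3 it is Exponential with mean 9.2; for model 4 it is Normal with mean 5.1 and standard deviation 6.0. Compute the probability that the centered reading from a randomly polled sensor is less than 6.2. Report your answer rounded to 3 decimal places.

0.448

Conditional on each model, P(X < 6.2): 1: 0.779574; 2: 0.0327299; 3: 0.49029; 4: 0.572732.
By total probability, P(X < 6.2) = 0.333333·0.779574 + 0.333333·0.0327299 + 0.166667·0.49029 + 0.166667·0.572732 = 0.447938.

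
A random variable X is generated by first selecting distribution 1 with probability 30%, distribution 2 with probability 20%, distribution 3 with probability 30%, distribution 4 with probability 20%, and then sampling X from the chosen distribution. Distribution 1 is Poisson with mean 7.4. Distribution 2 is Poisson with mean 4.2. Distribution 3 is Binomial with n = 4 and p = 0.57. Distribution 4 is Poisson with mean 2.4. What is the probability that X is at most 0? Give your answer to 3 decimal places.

0.032

Conditional on each component, P(X ≤ 0): 1: 0.000611253; 2: 0.0149956; 3: 0.034188; 4: 0.090718.
By total probability, P(X ≤ 0) = 0.3·0.000611253 + 0.2·0.0149956 + 0.3·0.034188 + 0.2·0.090718 = 0.0315825.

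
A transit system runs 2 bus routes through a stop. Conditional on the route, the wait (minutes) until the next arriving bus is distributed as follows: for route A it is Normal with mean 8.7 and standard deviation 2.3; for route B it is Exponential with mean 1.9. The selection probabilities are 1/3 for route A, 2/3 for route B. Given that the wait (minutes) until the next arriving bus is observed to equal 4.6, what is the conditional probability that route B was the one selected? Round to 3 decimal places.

0.725

Likelihoods f(4.6 | ·): A: 0.0354124; B: 0.0467516.
Posterior ∝ prior × likelihood. Numerator for B: 0.666667·0.0467516 = 0.0311677.
Normalizing constant: 0.333333·0.0354124 + 0.666667·0.0467516 = 0.0429719.
P(B | observation) = 0.0311677 / 0.0429719 = 0.725306.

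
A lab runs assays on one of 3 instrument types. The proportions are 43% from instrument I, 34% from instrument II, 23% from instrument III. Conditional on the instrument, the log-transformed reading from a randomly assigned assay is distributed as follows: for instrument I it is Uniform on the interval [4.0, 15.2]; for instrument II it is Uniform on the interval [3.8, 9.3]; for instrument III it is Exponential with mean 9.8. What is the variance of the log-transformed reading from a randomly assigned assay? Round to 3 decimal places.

29.631

Per component, I: μ=9.6, E[X²]=102.613; II: μ=6.55, E[X²]=45.4233; III: μ=9.8, E[X²]=192.08.
E[X] = 0.43·9.6 + 0.34·6.55 + 0.23·9.8 = 8.609.
E[X²] = 0.43·102.613 + 0.34·45.4233 + 0.23·192.08 = 103.746.
Var(X) = E[X²] − (E[X])² = 103.746 − 74.1149 = 29.6312.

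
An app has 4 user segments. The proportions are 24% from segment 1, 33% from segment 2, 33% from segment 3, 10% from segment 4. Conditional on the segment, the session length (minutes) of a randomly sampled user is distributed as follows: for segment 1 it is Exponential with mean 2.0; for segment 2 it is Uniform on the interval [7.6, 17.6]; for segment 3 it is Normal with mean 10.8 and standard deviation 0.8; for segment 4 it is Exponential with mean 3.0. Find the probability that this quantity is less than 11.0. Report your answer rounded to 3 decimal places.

0.646

Conditional on each segment, P(X < 11.0): 1: 0.995913; 2: 0.34; 3: 0.598706; 4: 0.974438.
By total probability, P(X < 11.0) = 0.24·0.995913 + 0.33·0.34 + 0.33·0.598706 + 0.1·0.974438 = 0.646236.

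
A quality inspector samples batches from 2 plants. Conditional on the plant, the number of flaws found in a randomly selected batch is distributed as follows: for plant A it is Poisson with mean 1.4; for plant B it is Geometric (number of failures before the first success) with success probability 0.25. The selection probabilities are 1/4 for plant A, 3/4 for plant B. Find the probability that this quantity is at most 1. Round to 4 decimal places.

0.4761

Conditional on each plant, P(X ≤ 1): A: 0.591833; B: 0.4375.
By total probability, P(X ≤ 1) = 0.25·0.591833 + 0.75·0.4375 = 0.476083.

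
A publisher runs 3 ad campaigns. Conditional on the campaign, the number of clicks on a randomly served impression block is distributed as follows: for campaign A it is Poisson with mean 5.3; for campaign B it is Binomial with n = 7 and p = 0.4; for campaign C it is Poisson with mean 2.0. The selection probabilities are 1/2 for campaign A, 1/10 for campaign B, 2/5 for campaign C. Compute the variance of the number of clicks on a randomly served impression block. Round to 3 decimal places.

6.134

Per component, A: μ=5.3, E[X²]=33.39; B: μ=2.8, E[X²]=9.52; C: μ=2, E[X²]=6.
E[X] = 0.5·5.3 + 0.1·2.8 + 0.4·2 = 3.73.
E[X²] = 0.5·33.39 + 0.1·9.52 + 0.4·6 = 20.047.
Var(X) = E[X²] − (E[X])² = 20.047 − 13.9129 = 6.1341.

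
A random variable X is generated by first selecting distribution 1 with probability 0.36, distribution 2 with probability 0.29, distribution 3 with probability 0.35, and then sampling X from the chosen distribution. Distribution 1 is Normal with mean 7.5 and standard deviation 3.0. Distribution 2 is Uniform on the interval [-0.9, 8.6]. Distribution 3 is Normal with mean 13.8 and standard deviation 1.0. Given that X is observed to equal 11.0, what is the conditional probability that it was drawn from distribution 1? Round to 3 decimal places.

0.897

Likelihoods f(11.0 | ·): 1: 0.0673329; 2: 0; 3: 0.00791545.
Posterior ∝ prior × likelihood. Numerator for 1: 0.36·0.0673329 = 0.0242398.
Normalizing constant: 0.36·0.0673329 + 0.29·0 + 0.35·0.00791545 = 0.0270103.
P(1 | observation) = 0.0242398 / 0.0270103 = 0.897431.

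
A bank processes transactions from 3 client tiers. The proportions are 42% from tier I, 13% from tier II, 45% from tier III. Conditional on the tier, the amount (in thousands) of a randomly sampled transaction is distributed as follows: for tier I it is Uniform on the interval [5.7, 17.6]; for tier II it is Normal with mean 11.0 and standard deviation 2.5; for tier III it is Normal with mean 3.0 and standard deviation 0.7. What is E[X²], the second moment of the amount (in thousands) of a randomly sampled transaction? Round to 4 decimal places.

For each component E[X²] = Var + (mean)², giving I: 147.523; II: 127.25; III: 9.49.
Overall E[X²] = 0.42·147.523 + 0.13·127.25 + 0.45·9.49 = 82.7728.

82.7728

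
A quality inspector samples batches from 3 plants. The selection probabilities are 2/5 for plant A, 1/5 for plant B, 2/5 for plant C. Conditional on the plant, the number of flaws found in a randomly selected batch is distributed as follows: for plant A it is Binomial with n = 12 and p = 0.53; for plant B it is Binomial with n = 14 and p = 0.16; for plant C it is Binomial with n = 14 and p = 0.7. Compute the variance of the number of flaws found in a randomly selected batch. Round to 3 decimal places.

10.572

Per component, A: μ=6.36, E[X²]=43.4388; B: μ=2.24, E[X²]=6.8992; C: μ=9.8, E[X²]=98.98.
E[X] = 0.4·6.36 + 0.2·2.24 + 0.4·9.8 = 6.912.
E[X²] = 0.4·43.4388 + 0.2·6.8992 + 0.4·98.98 = 58.3474.
Var(X) = E[X²] − (E[X])² = 58.3474 − 47.7757 = 10.5716.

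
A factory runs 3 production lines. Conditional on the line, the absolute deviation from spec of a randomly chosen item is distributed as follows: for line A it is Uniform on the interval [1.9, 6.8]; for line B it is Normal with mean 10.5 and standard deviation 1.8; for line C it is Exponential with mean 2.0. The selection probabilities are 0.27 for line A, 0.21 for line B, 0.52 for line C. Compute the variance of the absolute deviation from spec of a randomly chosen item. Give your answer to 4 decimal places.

14.1102

Per component, A: μ=4.35, E[X²]=20.9233; B: μ=10.5, E[X²]=113.49; C: μ=2, E[X²]=8.
E[X] = 0.27·4.35 + 0.21·10.5 + 0.52·2 = 4.4195.
E[X²] = 0.27·20.9233 + 0.21·113.49 + 0.52·8 = 33.6422.
Var(X) = E[X²] − (E[X])² = 33.6422 − 19.532 = 14.1102.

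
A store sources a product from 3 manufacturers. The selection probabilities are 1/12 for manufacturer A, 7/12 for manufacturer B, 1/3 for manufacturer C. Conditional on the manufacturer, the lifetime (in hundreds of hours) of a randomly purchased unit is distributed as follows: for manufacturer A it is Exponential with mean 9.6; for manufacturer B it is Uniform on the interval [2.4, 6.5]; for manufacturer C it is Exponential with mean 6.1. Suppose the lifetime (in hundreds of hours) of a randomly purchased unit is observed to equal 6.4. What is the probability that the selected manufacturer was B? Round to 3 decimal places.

0.858

Likelihoods f(6.4 | ·): A: 0.0534809; B: 0.243902; C: 0.0574139.
Posterior ∝ prior × likelihood. Numerator for B: 0.583333·0.243902 = 0.142276.
Normalizing constant: 0.0833333·0.0534809 + 0.583333·0.243902 + 0.333333·0.0574139 = 0.165871.
P(B | observation) = 0.142276 / 0.165871 = 0.857753.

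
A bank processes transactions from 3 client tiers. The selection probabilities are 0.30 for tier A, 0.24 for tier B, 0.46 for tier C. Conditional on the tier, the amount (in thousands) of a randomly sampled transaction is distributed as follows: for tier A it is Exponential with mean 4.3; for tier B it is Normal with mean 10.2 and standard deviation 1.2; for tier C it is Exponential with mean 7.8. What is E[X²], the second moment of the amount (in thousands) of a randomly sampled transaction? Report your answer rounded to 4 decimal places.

92.3820

For each component E[X²] = Var + (mean)², giving A: 36.98; B: 105.48; C: 121.68.
Overall E[X²] = 0.3·36.98 + 0.24·105.48 + 0.46·121.68 = 92.382.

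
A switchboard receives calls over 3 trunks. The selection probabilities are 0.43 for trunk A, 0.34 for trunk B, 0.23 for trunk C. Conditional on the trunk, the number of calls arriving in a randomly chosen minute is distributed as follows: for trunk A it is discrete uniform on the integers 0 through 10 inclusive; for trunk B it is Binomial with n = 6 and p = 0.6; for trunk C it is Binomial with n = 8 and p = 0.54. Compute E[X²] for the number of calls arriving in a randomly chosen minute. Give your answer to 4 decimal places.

24.6954

For each component E[X²] = Var + (mean)², giving A: 35; B: 14.4; C: 20.6496.
Overall E[X²] = 0.43·35 + 0.34·14.4 + 0.23·20.6496 = 24.6954.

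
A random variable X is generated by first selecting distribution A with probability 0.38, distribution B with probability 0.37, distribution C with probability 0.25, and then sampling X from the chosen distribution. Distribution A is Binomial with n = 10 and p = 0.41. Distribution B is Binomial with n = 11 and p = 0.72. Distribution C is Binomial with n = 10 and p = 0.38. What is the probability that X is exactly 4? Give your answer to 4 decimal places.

Conditional on each component, P(X = 4): A: 0.250303; B: 0.011966; C: 0.248716.
By total probability, P(X = 4) = 0.38·0.250303 + 0.37·0.011966 + 0.25·0.248716 = 0.161722.

0.1617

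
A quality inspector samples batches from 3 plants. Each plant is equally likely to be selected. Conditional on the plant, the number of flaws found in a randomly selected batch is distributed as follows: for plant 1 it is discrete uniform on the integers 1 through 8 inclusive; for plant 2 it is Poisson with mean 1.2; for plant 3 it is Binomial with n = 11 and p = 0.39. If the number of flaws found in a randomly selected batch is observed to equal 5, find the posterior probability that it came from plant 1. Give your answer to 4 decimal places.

Likelihoods P(X=5 | ·): 1: 0.125; 2: 0.00624556; 3: 0.214755.
Posterior ∝ prior × likelihood. Numerator for 1: 0.333333·0.125 = 0.0416667.
Normalizing constant: 0.333333·0.125 + 0.333333·0.00624556 + 0.333333·0.214755 = 0.115334.
P(1 | observation) = 0.0416667 / 0.115334 = 0.361271.

0.3613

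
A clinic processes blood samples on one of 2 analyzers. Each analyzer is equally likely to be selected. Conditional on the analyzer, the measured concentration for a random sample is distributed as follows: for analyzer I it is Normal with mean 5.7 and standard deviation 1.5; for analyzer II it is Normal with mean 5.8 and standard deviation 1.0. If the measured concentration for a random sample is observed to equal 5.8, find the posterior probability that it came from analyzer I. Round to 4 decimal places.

Likelihoods f(5.8 | ·): I: 0.265371; II: 0.398942.
Posterior ∝ prior × likelihood. Numerator for I: 0.5·0.265371 = 0.132686.
Normalizing constant: 0.5·0.265371 + 0.5·0.398942 = 0.332157.
P(I | observation) = 0.132686 / 0.332157 = 0.399467.

0.3995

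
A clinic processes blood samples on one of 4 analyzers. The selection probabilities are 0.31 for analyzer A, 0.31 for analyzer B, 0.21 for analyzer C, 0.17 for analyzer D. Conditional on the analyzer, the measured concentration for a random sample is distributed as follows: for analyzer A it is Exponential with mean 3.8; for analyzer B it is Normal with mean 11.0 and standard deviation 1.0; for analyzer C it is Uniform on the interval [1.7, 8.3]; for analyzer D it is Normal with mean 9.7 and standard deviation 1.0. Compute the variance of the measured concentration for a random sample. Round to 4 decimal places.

Per component, A: μ=3.8, E[X²]=28.88; B: μ=11, E[X²]=122; C: μ=5, E[X²]=28.63; D: μ=9.7, E[X²]=95.09.
E[X] = 0.31·3.8 + 0.31·11 + 0.21·5 + 0.17·9.7 = 7.287.
E[X²] = 0.31·28.88 + 0.31·122 + 0.21·28.63 + 0.17·95.09 = 68.9504.
Var(X) = E[X²] − (E[X])² = 68.9504 − 53.1004 = 15.85.

15.8500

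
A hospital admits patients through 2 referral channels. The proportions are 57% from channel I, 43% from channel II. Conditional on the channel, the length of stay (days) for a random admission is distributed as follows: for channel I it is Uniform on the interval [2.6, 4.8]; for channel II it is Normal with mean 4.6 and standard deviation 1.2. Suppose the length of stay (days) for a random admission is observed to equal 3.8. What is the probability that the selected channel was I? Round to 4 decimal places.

Likelihoods f(3.8 | ·): I: 0.454545; II: 0.266207.
Posterior ∝ prior × likelihood. Numerator for I: 0.57·0.454545 = 0.259091.
Normalizing constant: 0.57·0.454545 + 0.43·0.266207 = 0.37356.
P(I | observation) = 0.259091 / 0.37356 = 0.693573.

0.6936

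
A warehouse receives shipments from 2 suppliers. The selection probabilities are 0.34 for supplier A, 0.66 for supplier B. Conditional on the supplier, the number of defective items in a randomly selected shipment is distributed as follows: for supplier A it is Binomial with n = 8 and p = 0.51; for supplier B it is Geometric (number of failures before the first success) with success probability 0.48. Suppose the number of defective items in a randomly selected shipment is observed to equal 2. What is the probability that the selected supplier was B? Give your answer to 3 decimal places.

Likelihoods P(X=2 | ·): A: 0.100803; B: 0.129792.
Posterior ∝ prior × likelihood. Numerator for B: 0.66·0.129792 = 0.0856627.
Normalizing constant: 0.34·0.100803 + 0.66·0.129792 = 0.119936.
P(B | observation) = 0.0856627 / 0.119936 = 0.714238.

0.714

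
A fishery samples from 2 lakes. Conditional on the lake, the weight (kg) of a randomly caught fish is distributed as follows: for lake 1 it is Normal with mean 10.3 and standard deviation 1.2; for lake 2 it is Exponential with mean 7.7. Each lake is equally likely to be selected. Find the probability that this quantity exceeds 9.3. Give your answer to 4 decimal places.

0.5483

Conditional on each lake, P(X > 9.3): 1: 0.797672; 2: 0.298856.
By total probability, P(X > 9.3) = 0.5·0.797672 + 0.5·0.298856 = 0.548264.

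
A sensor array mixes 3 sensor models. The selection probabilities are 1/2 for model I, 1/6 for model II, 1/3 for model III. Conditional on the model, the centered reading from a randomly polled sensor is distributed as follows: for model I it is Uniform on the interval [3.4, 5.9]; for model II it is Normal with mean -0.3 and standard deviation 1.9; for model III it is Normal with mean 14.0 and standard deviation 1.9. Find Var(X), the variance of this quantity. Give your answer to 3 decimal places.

Per component, I: μ=4.65, E[X²]=22.1433; II: μ=-0.3, E[X²]=3.7; III: μ=14, E[X²]=199.61.
E[X] = 0.5·4.65 + 0.166667·-0.3 + 0.333333·14 = 6.94167.
E[X²] = 0.5·22.1433 + 0.166667·3.7 + 0.333333·199.61 = 78.225.
Var(X) = E[X²] − (E[X])² = 78.225 − 48.1867 = 30.0383.

30.038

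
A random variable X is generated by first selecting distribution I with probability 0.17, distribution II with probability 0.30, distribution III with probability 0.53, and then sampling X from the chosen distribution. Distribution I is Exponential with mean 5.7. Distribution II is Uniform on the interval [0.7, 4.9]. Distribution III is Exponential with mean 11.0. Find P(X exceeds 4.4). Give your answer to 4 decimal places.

0.4695

Conditional on each component, P(X > 4.4): I: 0.46212; II: 0.119048; III: 0.67032.
By total probability, P(X > 4.4) = 0.17·0.46212 + 0.3·0.119048 + 0.53·0.67032 = 0.469544.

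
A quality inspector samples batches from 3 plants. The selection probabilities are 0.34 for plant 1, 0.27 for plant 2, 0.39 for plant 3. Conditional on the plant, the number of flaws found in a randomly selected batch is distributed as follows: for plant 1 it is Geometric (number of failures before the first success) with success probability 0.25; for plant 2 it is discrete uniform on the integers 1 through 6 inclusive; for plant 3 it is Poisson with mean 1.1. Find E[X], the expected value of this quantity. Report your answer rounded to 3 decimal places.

2.394

Component means — 1: 3; 2: 3.5; 3: 1.1.
E[X] = 0.34·3 + 0.27·3.5 + 0.39·1.1 = 2.394.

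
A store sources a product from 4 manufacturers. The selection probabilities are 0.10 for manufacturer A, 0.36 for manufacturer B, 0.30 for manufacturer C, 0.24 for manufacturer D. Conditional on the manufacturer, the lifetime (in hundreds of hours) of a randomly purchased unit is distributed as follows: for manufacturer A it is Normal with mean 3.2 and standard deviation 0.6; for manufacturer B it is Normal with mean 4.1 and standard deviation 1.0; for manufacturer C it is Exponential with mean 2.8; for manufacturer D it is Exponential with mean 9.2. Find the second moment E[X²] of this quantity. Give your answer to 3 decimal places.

For each component E[X²] = Var + (mean)², giving A: 10.6; B: 17.81; C: 15.68; D: 169.28.
Overall E[X²] = 0.1·10.6 + 0.36·17.81 + 0.3·15.68 + 0.24·169.28 = 52.8028.

52.803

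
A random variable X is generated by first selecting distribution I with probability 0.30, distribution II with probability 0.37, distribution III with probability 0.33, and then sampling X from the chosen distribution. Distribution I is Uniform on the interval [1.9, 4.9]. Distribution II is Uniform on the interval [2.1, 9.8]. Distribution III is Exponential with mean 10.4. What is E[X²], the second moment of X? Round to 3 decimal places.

For each component E[X²] = Var + (mean)², giving I: 12.31; II: 40.3433; III: 216.32.
Overall E[X²] = 0.3·12.31 + 0.37·40.3433 + 0.33·216.32 = 90.0056.

90.006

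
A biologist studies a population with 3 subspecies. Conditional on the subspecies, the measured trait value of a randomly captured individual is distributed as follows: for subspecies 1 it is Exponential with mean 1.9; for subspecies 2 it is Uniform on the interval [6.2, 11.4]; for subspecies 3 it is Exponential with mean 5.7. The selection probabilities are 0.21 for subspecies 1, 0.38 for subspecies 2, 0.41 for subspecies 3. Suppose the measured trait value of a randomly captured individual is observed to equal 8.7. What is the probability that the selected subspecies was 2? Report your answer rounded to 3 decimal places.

Likelihoods f(8.7 | ·): 1: 0.005403; 2: 0.192308; 3: 0.0381289.
Posterior ∝ prior × likelihood. Numerator for 2: 0.38·0.192308 = 0.0730769.
Normalizing constant: 0.21·0.005403 + 0.38·0.192308 + 0.41·0.0381289 = 0.0898444.
P(2 | observation) = 0.0730769 / 0.0898444 = 0.813372.

0.813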